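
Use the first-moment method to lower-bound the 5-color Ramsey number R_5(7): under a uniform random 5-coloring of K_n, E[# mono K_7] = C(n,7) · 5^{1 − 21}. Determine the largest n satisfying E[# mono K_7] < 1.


We need C(n, 7) · 5^{1 − 21} < 1, i.e. C(n, 7) < 5^{21 − 1} = 95367431640625.
Check values of n near the boundary:
  n = 337: C(337, 7) = 91989916924632; 91989916924632 < 95367431640625? YES
  n = 338: C(338, 7) = 93935323022736; 93935323022736 < 95367431640625? YES
  n = 339: C(339, 7) = 95915887062372; 95915887062372 < 95367431640625? NO
  n = 340: C(340, 7) = 97932136940560; 97932136940560 < 95367431640625? NO
  n = 341: C(341, 7) = 99984606876440; 99984606876440 < 95367431640625? NO
The largest n with C(n, 7) < 95367431640625 is n = 338 (where E[X] = 93935323022736/95367431640625 ≈ 0.9850). Hence R_5(7) > 338, i.e. R_5(7) ≥ 339.

Largest n = 338; hence R_5(7) > 338.


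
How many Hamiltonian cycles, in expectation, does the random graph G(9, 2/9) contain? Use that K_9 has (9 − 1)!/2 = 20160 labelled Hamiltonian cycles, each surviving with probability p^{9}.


K_9 has (9 − 1)!/2 = 20160 labelled Hamiltonian cycles.
For each such Hamiltonian cycle H, let X_H = 1 if all 9 edges of H are present in G. Then P[X_H = 1] = p^{9} = (2/9)^{9} = 512/387420489.
By linearity: E[X] = Σ_H E[X_H] = 20160 · p^{9} = 20160 · 512/387420489 = 1146880/43046721.
Numerically: E[X] ≈ 0.026643.

E[X] = 20160 · (2/9)^{9} = 1146880/43046721 ≈ 0.026643.


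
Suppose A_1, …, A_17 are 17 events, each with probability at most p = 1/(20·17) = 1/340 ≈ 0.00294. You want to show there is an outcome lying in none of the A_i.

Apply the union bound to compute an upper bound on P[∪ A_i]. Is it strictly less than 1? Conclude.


Union bound: P[∪_{i=1}^{17} A_i] ≤ Σ_i P[A_i] ≤ 17·p = 17·(1/340) = 1/20.
Numerically: 1/20 ≈ 0.05000.
Is 1/20 < 1? YES.
Since P[∪ A_i] ≤ 1/20 < 1, the complement has P[∩ A_i^c] ≥ 1 − 1/20 = 19/20 > 0, so some outcome avoids every A_i.

17·p = 1/20 ≈ 0.05000; existence CERTIFIED by the union bound.


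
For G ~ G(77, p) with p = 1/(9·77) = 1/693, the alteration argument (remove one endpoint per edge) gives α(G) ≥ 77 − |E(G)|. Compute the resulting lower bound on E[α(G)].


E[|E(G)|] = C(77, 2)·p = 2926 · (1/693) = 38/9.
E[α(G)] ≥ n − E[|E(G)|] = 77 − 38/9 = 655/9.
Numerically: ≈ 72.778.
(This is only a lower bound; the true E[α(G)] may be larger.)

E[α(G)] ≥ 655/9 ≈ 72.778.


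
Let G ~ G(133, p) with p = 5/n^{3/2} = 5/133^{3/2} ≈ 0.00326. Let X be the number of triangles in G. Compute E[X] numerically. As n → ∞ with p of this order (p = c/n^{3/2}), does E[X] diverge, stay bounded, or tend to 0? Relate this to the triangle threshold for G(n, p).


Number of potential triangles: C(133, 3) = 383306.
Each occurs with probability p³ ≈ (0.00326)³ ≈ 3.463998e-08.
By linearity: E[X] = C(133, 3)·p³ ≈ 383306 · 3.463998e-08 ≈ 0.0133.
Since α = 3/2 > 1, p = c/n^{3/2} = o(1/n) is below the triangle threshold p ~ 1/n. Asymptotically E[X] ~ (c³/6)·n^{3(1−α)} = (5³/6)·n^{-1.5} → 0, so by Markov's inequality G has no triangles w.h.p.

E[X] ≈ 0.0133; in regime p = Θ(1/n^{3/2}) E[X] tends to 0 (below the triangle threshold p ~ 1/n).


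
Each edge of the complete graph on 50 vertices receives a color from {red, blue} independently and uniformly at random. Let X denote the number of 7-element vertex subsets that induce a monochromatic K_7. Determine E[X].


Let X = Σ_S X_S over the C(50, 7) = 99884400 subsets S of size 7, where X_S = 1 if the K_7 on S is monochromatic.
For a fixed S, the K_7 on S has C(7, 2) = 21 edges. P[all 21 edges red] = (1/2)^21, and likewise for blue, so P[monochromatic] = 2·(1/2)^21 = 2^{1 − 21} = 1/1048576.
Summing: E[X] = C(50, 7) · 2^{1 − 21} = 99884400 · 1/1048576 = 6242775/65536.
Numerically: E[X] ≈ 95.25719.

E[X] = C(50,7)·2^(1−C(7,2)) = 6242775/65536 ≈ 95.25719.


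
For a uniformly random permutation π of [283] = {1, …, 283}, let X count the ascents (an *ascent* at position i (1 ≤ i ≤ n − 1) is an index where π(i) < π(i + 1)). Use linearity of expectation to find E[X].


Write X = Σ X_I over i = 1, …, 282, with X_I the indicator of one ascent.
There are 282 indicators.
For each fixed i, the pair (π(i), π(i+1)) is a uniformly random ordered pair of distinct values from {1, …, 283}; by symmetry P[π(i) < π(i+1)] = 1/2.
By linearity: E[X] = 282 · (1/2) = (283 − 1) · (1/2) = 141 ≈ 141.000000.

E[X] = 141 = 141.000000.


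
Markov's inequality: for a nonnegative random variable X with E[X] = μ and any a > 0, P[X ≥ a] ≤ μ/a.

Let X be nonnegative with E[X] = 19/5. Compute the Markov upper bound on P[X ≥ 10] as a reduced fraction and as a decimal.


μ = E[X] = 19/5, a = 10.
Markov: P[X ≥ 10] ≤ μ/a = (19/5)/10 = 19/50.
Numerically: ≈ 0.380.
(Since a = 10 > μ = 3.800, the bound 19/50 is < 1 and informative.)

P[X ≥ 10] ≤ 19/50 ≈ 0.380.


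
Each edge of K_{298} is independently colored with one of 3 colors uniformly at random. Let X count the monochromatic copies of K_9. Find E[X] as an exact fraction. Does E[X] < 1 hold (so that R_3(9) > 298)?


E[X] = C(298, 9) · 3^{1 − 36} = 45207677551849890 · 3^{−35} = 45207677551849890/50031545098999707.
As a reduced fraction: E[X] = 15069225850616630/16677181699666569 ≈ 0.9036.
Is E[X] < 1? YES.
Since E[X] < 1, there exists a 3-coloring of K_{298} with no monochromatic K_9; hence R_3(9) > 298.

E[X] = 15069225850616630/16677181699666569 ≈ 0.9036; E[X] < 1, so R_3(9) > 298.


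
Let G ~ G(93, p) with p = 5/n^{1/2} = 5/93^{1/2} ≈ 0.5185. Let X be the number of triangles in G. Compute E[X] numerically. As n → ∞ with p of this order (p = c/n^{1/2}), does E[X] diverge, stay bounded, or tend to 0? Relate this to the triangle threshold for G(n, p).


Number of potential triangles: C(93, 3) = 129766.
Each occurs with probability p³ ≈ (0.5185)³ ≈ 1.393752e-01.
By linearity: E[X] = C(93, 3)·p³ ≈ 129766 · 1.393752e-01 ≈ 18086.1658.
Since α = 1/2 < 1, p = c/n^{1/2} ≫ 1/n is above the triangle threshold p ~ 1/n. Asymptotically E[X] ~ (c³/6)·n^{3(1−α)} = (5³/6)·n^{1.5} → ∞; triangles are abundant w.h.p.

E[X] ≈ 18086.1658; in regime p = Θ(1/n^{1/2}) E[X] diverges (above the triangle threshold p ~ 1/n).


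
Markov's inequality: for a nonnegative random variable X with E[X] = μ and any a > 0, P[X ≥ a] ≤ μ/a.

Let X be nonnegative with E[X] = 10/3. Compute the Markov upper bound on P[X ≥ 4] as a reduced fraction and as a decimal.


μ = E[X] = 10/3, a = 4.
Markov: P[X ≥ 4] ≤ μ/a = (10/3)/4 = 5/6.
Numerically: ≈ 0.8333.
(Since a = 4 > μ = 3.3333, the bound 5/6 is < 1 and informative.)

P[X ≥ 4] ≤ 5/6 ≈ 0.8333.


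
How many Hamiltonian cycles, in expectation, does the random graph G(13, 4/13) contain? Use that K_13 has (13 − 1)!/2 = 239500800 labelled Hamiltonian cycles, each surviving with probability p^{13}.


K_13 has (13 − 1)!/2 = 239500800 labelled Hamiltonian cycles.
For each such Hamiltonian cycle H, let X_H = 1 if all 13 edges of H are present in G. Then P[X_H = 1] = p^{13} = (4/13)^{13} = 67108864/302875106592253.
By linearity: E[X] = Σ_H E[X_H] = 239500800 · p^{13} = 239500800 · 67108864/302875106592253 = 16072626615091200/302875106592253.
Numerically: E[X] ≈ 53.07.

E[X] = 239500800 · (4/13)^{13} = 16072626615091200/302875106592253 ≈ 53.07.


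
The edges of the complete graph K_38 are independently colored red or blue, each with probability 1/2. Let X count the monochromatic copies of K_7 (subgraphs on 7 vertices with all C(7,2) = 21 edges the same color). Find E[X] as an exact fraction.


Let X = Σ_S X_S over the C(38, 7) = 12620256 subsets S of size 7, where X_S = 1 if the K_7 on S is monochromatic.
For a fixed S, the K_7 on S has C(7, 2) = 21 edges. P[all 21 edges red] = (1/2)^21, and likewise for blue, so P[monochromatic] = 2·(1/2)^21 = 2^{1 − 21} = 1/1048576.
By linearity of expectation: E[X] = C(38, 7) · 2^{1 − 21} = 12620256 · 1/1048576 = 394383/32768.
Numerically: E[X] ≈ 12.03561.

E[X] = C(38,7)·2^(1−C(7,2)) = 394383/32768 ≈ 12.03561.


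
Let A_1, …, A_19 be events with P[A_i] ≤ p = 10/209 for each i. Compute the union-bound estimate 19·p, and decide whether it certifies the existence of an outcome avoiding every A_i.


Union bound: P[∪_{i=1}^{19} A_i] ≤ Σ_i P[A_i] ≤ 19·p = 19·(10/209) = 10/11.
Numerically: 10/11 ≈ 0.9091.
Is 10/11 < 1? YES.
Since P[∪ A_i] ≤ 10/11 < 1, the complement has P[∩ A_i^c] ≥ 1 − 10/11 = 1/11 > 0, so some outcome avoids every A_i.

19·p = 10/11 ≈ 0.9091; existence CERTIFIED by the union bound.


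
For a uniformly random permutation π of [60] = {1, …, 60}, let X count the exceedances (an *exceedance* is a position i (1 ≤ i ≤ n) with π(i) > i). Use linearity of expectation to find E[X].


Write X = Σ_{i=1}^{60} X_i, where X_i = 1_{π(i) > i}.
For each fixed i, π(i) is uniform over {1, …, 60} (marginal of a uniform permutation), so P[π(i) > i] = (n − i)/n. Summing: Σ_{i=1}^{60} (n − i)/n = (0 + 1 + … + 59)/60 = 60(60 − 1)/(2·60) = (60 − 1)/2.
Hence E[X] = Σ_{i=1}^{60} (60 − i)/60 = 59/2 ≈ 29.50000.

E[X] = 59/2 = 29.50000.


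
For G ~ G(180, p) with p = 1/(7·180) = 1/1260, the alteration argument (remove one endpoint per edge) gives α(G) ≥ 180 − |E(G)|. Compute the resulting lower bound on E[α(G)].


E[|E(G)|] = C(180, 2)·p = 16110 · (1/1260) = 179/14.
E[α(G)] ≥ n − E[|E(G)|] = 180 − 179/14 = 2341/14.
Numerically: ≈ 167.2143.
(This is only a lower bound; the true E[α(G)] may be larger.)

E[α(G)] ≥ 2341/14 ≈ 167.2143.


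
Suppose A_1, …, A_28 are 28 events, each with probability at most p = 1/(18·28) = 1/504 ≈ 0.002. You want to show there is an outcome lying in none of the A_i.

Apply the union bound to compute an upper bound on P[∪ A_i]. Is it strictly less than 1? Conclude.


Union bound: P[∪_{i=1}^{28} A_i] ≤ Σ_i P[A_i] ≤ 28·p = 28·(1/504) = 1/18.
Numerically: 1/18 ≈ 0.056.
Is 1/18 < 1? YES.
Since P[∪ A_i] ≤ 1/18 < 1, the complement has P[∩ A_i^c] ≥ 1 − 1/18 = 17/18 > 0, so some outcome avoids every A_i.

28·p = 1/18 ≈ 0.056; existence CERTIFIED by the union bound.


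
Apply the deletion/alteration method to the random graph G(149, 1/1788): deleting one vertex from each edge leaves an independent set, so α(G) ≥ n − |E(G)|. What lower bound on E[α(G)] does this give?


E[|E(G)|] = C(149, 2)·p = 11026 · (1/1788) = 37/6.
E[α(G)] ≥ n − E[|E(G)|] = 149 − 37/6 = 857/6.
Numerically: ≈ 142.833.
(This is only a lower bound; the true E[α(G)] may be larger.)

E[α(G)] ≥ 857/6 ≈ 142.833.


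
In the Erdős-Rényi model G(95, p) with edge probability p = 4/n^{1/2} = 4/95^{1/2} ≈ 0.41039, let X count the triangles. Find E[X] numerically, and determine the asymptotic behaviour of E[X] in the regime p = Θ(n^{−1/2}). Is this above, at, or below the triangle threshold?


Number of potential triangles: C(95, 3) = 138415.
Each occurs with probability p³ ≈ (0.41039)³ ≈ 6.9118542e-02.
By linearity: E[X] = C(95, 3)·p³ ≈ 138415 · 6.9118542e-02 ≈ 9567.04294.
Since α = 1/2 < 1, p = c/n^{1/2} ≫ 1/n is above the triangle threshold p ~ 1/n. Asymptotically E[X] ~ (c³/6)·n^{3(1−α)} = (4³/6)·n^{1.5} → ∞; triangles are abundant w.h.p.

E[X] ≈ 9567.04294; in regime p = Θ(1/n^{1/2}) E[X] diverges (above the triangle threshold p ~ 1/n).


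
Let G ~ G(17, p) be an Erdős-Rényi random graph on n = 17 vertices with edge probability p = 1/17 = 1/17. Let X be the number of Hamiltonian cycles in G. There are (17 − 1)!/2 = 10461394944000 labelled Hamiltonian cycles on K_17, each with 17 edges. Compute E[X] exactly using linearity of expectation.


K_17 has (17 − 1)!/2 = 10461394944000 labelled Hamiltonian cycles.
For each such Hamiltonian cycle H, let X_H = 1 if all 17 edges of H are present in G. Then P[X_H = 1] = p^{17} = (1/17)^{17} = 1/827240261886336764177.
By linearity of expectation: E[X] = Σ_H E[X_H] = 10461394944000 · p^{17} = 10461394944000 · 1/827240261886336764177 = 10461394944000/827240261886336764177.
Numerically: E[X] ≈ 1.2646e-08.

E[X] = 10461394944000 · (1/17)^{17} = 10461394944000/827240261886336764177 ≈ 1.2646e-08.


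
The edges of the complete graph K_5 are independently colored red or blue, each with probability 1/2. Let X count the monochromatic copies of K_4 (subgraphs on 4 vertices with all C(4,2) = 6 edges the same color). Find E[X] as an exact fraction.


Let X = Σ_S X_S over the C(5, 4) = 5 subsets S of size 4, where X_S = 1 if the K_4 on S is monochromatic.
For a fixed S, the K_4 on S has C(4, 2) = 6 edges. P[all 6 edges red] = (1/2)^6, and likewise for blue, so P[monochromatic] = 2·(1/2)^6 = 2^{1 − 6} = 1/32.
By linearity of expectation: E[X] = C(5, 4) · 2^{1 − 6} = 5 · 1/32 = 5/32.
Numerically: E[X] ≈ 0.15625.

E[X] = C(5,4)·2^(1−C(4,2)) = 5/32 ≈ 0.15625.


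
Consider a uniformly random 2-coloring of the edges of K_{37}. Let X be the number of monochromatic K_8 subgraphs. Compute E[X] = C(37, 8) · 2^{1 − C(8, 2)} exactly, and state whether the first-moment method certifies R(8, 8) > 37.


E[X] = C(37, 8) · 2^{1 − 28} = 38608020 · 2^{−27} = 38608020/134217728.
As a reduced fraction: E[X] = 9652005/33554432 ≈ 0.2877.
Is E[X] < 1? YES.
Since E[X] < 1, there exists a 2-coloring of K_{37} with no monochromatic K_8; hence R(8, 8) > 37.

E[X] = 9652005/33554432 ≈ 0.2877; E[X] < 1, so R(8, 8) > 37.


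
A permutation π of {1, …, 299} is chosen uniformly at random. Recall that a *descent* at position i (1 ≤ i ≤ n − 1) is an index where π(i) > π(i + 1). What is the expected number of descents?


Write X = Σ X_I over i = 1, …, 298, with X_I the indicator of one descent.
There are 298 indicators.
For each fixed i, the pair (π(i), π(i+1)) is a uniformly random ordered pair of distinct values from {1, …, 299}; by symmetry P[π(i) > π(i+1)] = 1/2.
By linearity: E[X] = 298 · (1/2) = (299 − 1) · (1/2) = 149 ≈ 149.0000.

E[X] = 149 = 149.0000.


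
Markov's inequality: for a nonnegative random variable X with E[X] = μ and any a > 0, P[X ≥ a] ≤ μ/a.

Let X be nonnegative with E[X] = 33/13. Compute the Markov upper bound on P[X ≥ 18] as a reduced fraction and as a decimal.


μ = E[X] = 33/13, a = 18.
Markov: P[X ≥ 18] ≤ μ/a = (33/13)/18 = 11/78.
Numerically: ≈ 0.141026.
(Since a = 18 > μ = 2.538462, the bound 11/78 is < 1 and informative.)

P[X ≥ 18] ≤ 11/78 ≈ 0.141026.


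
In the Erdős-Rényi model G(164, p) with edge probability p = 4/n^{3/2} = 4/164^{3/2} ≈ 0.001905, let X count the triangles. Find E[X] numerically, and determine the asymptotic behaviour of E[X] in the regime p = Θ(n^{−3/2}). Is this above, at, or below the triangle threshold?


Number of potential triangles: C(164, 3) = 721764.
Each occurs with probability p³ ≈ (0.001905)³ ≈ 6.908482e-09.
By linearity: E[X] = C(164, 3)·p³ ≈ 721764 · 6.908482e-09 ≈ 0.0050.
Since α = 3/2 > 1, p = c/n^{3/2} = o(1/n) is below the triangle threshold p ~ 1/n. Asymptotically E[X] ~ (c³/6)·n^{3(1−α)} = (4³/6)·n^{-1.5} → 0, so by Markov's inequality G has no triangles w.h.p.

E[X] ≈ 0.0050; in regime p = Θ(1/n^{3/2}) E[X] tends to 0 (below the triangle threshold p ~ 1/n).


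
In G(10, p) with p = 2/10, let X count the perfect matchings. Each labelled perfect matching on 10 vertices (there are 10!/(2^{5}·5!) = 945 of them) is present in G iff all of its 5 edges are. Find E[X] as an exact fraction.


K_10 has 10!/(2^{5}·5!) = 945 labelled perfect matchings.
For each such perfect matching H, let X_H = 1 if all 5 edges of H are present in G. Then P[X_H = 1] = p^{5} = (1/5)^{5} = 1/3125.
By linearity of expectation: E[X] = Σ_H E[X_H] = 945 · p^{5} = 945 · 1/3125 = 189/625.
Numerically: E[X] ≈ 0.3024.

E[X] = 945 · (1/5)^{5} = 189/625 ≈ 0.3024.


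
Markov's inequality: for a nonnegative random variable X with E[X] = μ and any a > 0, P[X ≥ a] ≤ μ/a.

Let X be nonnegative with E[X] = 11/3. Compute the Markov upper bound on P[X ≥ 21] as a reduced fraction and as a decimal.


μ = E[X] = 11/3, a = 21.
Markov: P[X ≥ 21] ≤ μ/a = (11/3)/21 = 11/63.
Numerically: ≈ 0.175.
(Since a = 21 > μ = 3.667, the bound 11/63 is < 1 and informative.)

P[X ≥ 21] ≤ 11/63 ≈ 0.175.


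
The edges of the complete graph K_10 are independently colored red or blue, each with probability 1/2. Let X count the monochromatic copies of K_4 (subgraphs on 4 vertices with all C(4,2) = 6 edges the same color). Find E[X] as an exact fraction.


Let X = Σ_S X_S over the C(10, 4) = 210 subsets S of size 4, where X_S = 1 if the K_4 on S is monochromatic.
For a fixed S, the K_4 on S has C(4, 2) = 6 edges. P[all 6 edges red] = (1/2)^6, and likewise for blue, so P[monochromatic] = 2·(1/2)^6 = 2^{1 − 6} = 1/32.
Summing: E[X] = C(10, 4) · 2^{1 − 6} = 210 · 1/32 = 105/16.
Numerically: E[X] ≈ 6.5625.

E[X] = C(10,4)·2^(1−C(4,2)) = 105/16 ≈ 6.5625.


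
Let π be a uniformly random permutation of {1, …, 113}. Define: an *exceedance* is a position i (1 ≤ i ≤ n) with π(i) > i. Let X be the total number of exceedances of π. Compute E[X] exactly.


Write X = Σ_{i=1}^{113} X_i, where X_i = 1_{π(i) > i}.
For each fixed i, π(i) is uniform over {1, …, 113} (marginal of a uniform permutation), so P[π(i) > i] = (n − i)/n. Summing: Σ_{i=1}^{113} (n − i)/n = (0 + 1 + … + 112)/113 = 113(113 − 1)/(2·113) = (113 − 1)/2.
Hence E[X] = Σ_{i=1}^{113} (113 − i)/113 = 56 ≈ 56.00000.

E[X] = 56 = 56.00000.


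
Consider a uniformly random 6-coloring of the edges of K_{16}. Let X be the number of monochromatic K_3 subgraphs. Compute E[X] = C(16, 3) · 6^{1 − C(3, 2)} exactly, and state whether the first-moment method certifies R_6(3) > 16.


E[X] = C(16, 3) · 6^{1 − 3} = 560 · 6^{−2} = 560/36.
As a reduced fraction: E[X] = 140/9 ≈ 15.555556.
Is E[X] < 1? NO.
Since E[X] ≥ 1, the first-moment bound is inconclusive at n = 16; it does NOT by itself certify R_6(3) > 16.

E[X] = 140/9 ≈ 15.555556; E[X] ≥ 1; first-moment method inconclusive here.


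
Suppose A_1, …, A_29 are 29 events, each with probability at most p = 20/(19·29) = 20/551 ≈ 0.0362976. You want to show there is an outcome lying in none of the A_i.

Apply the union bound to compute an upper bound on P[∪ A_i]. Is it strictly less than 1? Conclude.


Union bound: P[∪_{i=1}^{29} A_i] ≤ Σ_i P[A_i] ≤ 29·p = 29·(20/551) = 20/19.
Numerically: 20/19 ≈ 1.0526316.
Is 20/19 < 1? NO.
Since the bound 20/19 is ≥ 1, the union bound is uninformative here; it does NOT by itself certify existence.

29·p = 20/19 ≈ 1.0526316; existence NOT certified by the union bound.


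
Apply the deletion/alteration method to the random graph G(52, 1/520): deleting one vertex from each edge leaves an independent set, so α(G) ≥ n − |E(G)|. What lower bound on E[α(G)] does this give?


E[|E(G)|] = C(52, 2)·p = 1326 · (1/520) = 51/20.
E[α(G)] ≥ n − E[|E(G)|] = 52 − 51/20 = 989/20.
Numerically: ≈ 49.4500.
(This is only a lower bound; the true E[α(G)] may be larger.)

E[α(G)] ≥ 989/20 ≈ 49.4500.


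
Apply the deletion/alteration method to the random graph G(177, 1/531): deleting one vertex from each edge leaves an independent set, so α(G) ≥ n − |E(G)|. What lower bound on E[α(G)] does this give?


E[|E(G)|] = C(177, 2)·p = 15576 · (1/531) = 88/3.
E[α(G)] ≥ n − E[|E(G)|] = 177 − 88/3 = 443/3.
Numerically: ≈ 147.66667.
(This is only a lower bound; the true E[α(G)] may be larger.)

E[α(G)] ≥ 443/3 ≈ 147.66667.


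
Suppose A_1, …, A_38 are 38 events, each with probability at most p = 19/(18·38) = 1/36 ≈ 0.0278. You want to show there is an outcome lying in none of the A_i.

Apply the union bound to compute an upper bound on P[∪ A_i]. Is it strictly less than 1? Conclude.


Union bound: P[∪_{i=1}^{38} A_i] ≤ Σ_i P[A_i] ≤ 38·p = 38·(1/36) = 19/18.
Numerically: 19/18 ≈ 1.0556.
Is 19/18 < 1? NO.
Since the bound 19/18 is ≥ 1, the union bound is uninformative here; it does NOT by itself certify existence.

38·p = 19/18 ≈ 1.0556; existence NOT certified by the union bound.


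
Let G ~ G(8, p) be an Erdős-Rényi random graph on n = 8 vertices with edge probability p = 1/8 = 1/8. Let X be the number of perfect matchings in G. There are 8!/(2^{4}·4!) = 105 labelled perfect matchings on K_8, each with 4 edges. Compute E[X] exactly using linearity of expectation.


K_8 has 8!/(2^{4}·4!) = 105 labelled perfect matchings.
For each such perfect matching H, let X_H = 1 if all 4 edges of H are present in G. Then P[X_H = 1] = p^{4} = (1/8)^{4} = 1/4096.
By linearity of expectation: E[X] = Σ_H E[X_H] = 105 · p^{4} = 105 · 1/4096 = 105/4096.
Numerically: E[X] ≈ 0.0256348.

E[X] = 105 · (1/8)^{4} = 105/4096 ≈ 0.0256348.


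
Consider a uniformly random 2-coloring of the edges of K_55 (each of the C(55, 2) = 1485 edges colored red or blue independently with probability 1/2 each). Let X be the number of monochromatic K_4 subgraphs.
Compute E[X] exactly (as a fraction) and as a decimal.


Let X = Σ_S X_S over the C(55, 4) = 341055 subsets S of size 4, where X_S = 1 if the K_4 on S is monochromatic.
For a fixed S, the K_4 on S has C(4, 2) = 6 edges. P[all 6 edges red] = (1/2)^6, and likewise for blue, so P[monochromatic] = 2·(1/2)^6 = 2^{1 − 6} = 1/32.
By linearity of expectation: E[X] = C(55, 4) · 2^{1 − 6} = 341055 · 1/32 = 341055/32.
Numerically: E[X] ≈ 10657.9688.

E[X] = C(55,4)·2^(1−C(4,2)) = 341055/32 ≈ 10657.9688.


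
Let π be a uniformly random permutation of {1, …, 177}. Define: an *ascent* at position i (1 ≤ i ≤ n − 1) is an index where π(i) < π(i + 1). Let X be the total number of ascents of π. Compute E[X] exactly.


Write X = Σ X_I over i = 1, …, 176, with X_I the indicator of one ascent.
There are 176 indicators.
For each fixed i, the pair (π(i), π(i+1)) is a uniformly random ordered pair of distinct values from {1, …, 177}; by symmetry P[π(i) < π(i+1)] = 1/2.
By linearity: E[X] = 176 · (1/2) = (177 − 1) · (1/2) = 88 ≈ 88.0000.

E[X] = 88 = 88.0000.


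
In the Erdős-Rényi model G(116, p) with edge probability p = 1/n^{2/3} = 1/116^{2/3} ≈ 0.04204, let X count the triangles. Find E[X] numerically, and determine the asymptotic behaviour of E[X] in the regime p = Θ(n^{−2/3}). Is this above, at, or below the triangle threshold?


Number of potential triangles: C(116, 3) = 253460.
Each occurs with probability p³ ≈ (0.04204)³ ≈ 7.431629e-05.
By linearity: E[X] = C(116, 3)·p³ ≈ 253460 · 7.431629e-05 ≈ 18.8362.
Since α = 2/3 < 1, p = c/n^{2/3} ≫ 1/n is above the triangle threshold p ~ 1/n. Asymptotically E[X] ~ (c³/6)·n^{3(1−α)} = (1³/6)·n^{1} → ∞; triangles are abundant w.h.p.

E[X] ≈ 18.8362; in regime p = Θ(1/n^{2/3}) E[X] diverges (above the triangle threshold p ~ 1/n).


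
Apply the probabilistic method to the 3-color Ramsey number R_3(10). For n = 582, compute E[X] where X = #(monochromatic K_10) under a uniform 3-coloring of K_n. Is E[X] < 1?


E[X] = C(582, 10) · 3^{1 − 45} = 1136849919863842617720 · 3^{−44} = 1136849919863842617720/984770902183611232881.
As a reduced fraction: E[X] = 378949973287947539240/328256967394537077627 ≈ 1.15443.
Is E[X] < 1? NO.
Since E[X] ≥ 1, the first-moment bound is inconclusive at n = 582; it does NOT by itself certify R_3(10) > 582.

E[X] = 378949973287947539240/328256967394537077627 ≈ 1.15443; E[X] ≥ 1; first-moment method inconclusive here.


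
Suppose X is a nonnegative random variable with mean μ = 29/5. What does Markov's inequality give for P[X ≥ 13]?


μ = E[X] = 29/5, a = 13.
Markov: P[X ≥ 13] ≤ μ/a = (29/5)/13 = 29/65.
Numerically: ≈ 0.4462.
(Since a = 13 > μ = 5.8000, the bound 29/65 is < 1 and informative.)

P[X ≥ 13] ≤ 29/65 ≈ 0.4462.


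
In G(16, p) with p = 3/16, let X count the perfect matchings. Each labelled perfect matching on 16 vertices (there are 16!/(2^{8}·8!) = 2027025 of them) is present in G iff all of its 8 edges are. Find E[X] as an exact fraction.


K_16 has 16!/(2^{8}·8!) = 2027025 labelled perfect matchings.
For each such perfect matching H, let X_H = 1 if all 8 edges of H are present in G. Then P[X_H = 1] = p^{8} = (3/16)^{8} = 6561/4294967296.
By linearity: E[X] = Σ_H E[X_H] = 2027025 · p^{8} = 2027025 · 6561/4294967296 = 13299311025/4294967296.
Numerically: E[X] ≈ 3.0965.

E[X] = 2027025 · (3/16)^{8} = 13299311025/4294967296 ≈ 3.0965.


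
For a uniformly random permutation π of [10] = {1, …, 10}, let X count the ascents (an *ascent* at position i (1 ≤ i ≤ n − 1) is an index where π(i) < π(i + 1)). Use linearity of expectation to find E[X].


Write X = Σ X_I over i = 1, …, 9, with X_I the indicator of one ascent.
There are 9 indicators.
For each fixed i, the pair (π(i), π(i+1)) is a uniformly random ordered pair of distinct values from {1, …, 10}; by symmetry P[π(i) < π(i+1)] = 1/2.
By linearity: E[X] = 9 · (1/2) = (10 − 1) · (1/2) = 9/2 ≈ 4.500000.

E[X] = 9/2 = 4.500000.


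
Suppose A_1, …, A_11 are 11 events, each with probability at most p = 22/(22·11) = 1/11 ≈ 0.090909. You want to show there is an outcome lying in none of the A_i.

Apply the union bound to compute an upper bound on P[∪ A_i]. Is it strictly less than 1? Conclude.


Union bound: P[∪_{i=1}^{11} A_i] ≤ Σ_i P[A_i] ≤ 11·p = 11·(1/11) = 1.
Numerically: 1 ≈ 1.000000.
Is 1 < 1? NO.
Since the bound 1 is ≥ 1, the union bound is uninformative here; it does NOT by itself certify existence.

11·p = 1 ≈ 1.000000; existence NOT certified by the union bound.


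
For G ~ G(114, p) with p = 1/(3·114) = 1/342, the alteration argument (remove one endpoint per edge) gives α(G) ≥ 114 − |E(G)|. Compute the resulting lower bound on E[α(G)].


E[|E(G)|] = C(114, 2)·p = 6441 · (1/342) = 113/6.
E[α(G)] ≥ n − E[|E(G)|] = 114 − 113/6 = 571/6.
Numerically: ≈ 95.166667.
(This is only a lower bound; the true E[α(G)] may be larger.)

E[α(G)] ≥ 571/6 ≈ 95.166667.


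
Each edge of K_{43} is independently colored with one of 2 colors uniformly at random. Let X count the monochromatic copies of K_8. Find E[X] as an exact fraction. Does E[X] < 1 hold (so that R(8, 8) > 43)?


E[X] = C(43, 8) · 2^{1 − 28} = 145008513 · 2^{−27} = 145008513/134217728.
As a reduced fraction: E[X] = 145008513/134217728 ≈ 1.080.
Is E[X] < 1? NO.
Since E[X] ≥ 1, the first-moment bound is inconclusive at n = 43; it does NOT by itself certify R(8, 8) > 43.

E[X] = 145008513/134217728 ≈ 1.080; E[X] ≥ 1; first-moment method inconclusive here.


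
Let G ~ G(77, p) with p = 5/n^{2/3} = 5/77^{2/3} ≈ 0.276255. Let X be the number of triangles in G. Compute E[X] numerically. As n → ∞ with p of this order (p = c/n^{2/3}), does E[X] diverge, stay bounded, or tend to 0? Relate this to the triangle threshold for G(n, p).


Number of potential triangles: C(77, 3) = 73150.
Each occurs with probability p³ ≈ (0.276255)³ ≈ 2.10828133e-02.
By linearity: E[X] = C(77, 3)·p³ ≈ 73150 · 2.10828133e-02 ≈ 1542.207792.
Since α = 2/3 < 1, p = c/n^{2/3} ≫ 1/n is above the triangle threshold p ~ 1/n. Asymptotically E[X] ~ (c³/6)·n^{3(1−α)} = (5³/6)·n^{1} → ∞; triangles are abundant w.h.p.

E[X] ≈ 1542.207792; in regime p = Θ(1/n^{2/3}) E[X] diverges (above the triangle threshold p ~ 1/n).


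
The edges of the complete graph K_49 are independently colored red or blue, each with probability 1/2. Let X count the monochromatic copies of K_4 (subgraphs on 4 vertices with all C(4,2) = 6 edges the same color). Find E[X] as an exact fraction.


Let X = Σ_S X_S over the C(49, 4) = 211876 subsets S of size 4, where X_S = 1 if the K_4 on S is monochromatic.
For a fixed S, the K_4 on S has C(4, 2) = 6 edges. P[all 6 edges red] = (1/2)^6, and likewise for blue, so P[monochromatic] = 2·(1/2)^6 = 2^{1 − 6} = 1/32.
By linearity of expectation: E[X] = C(49, 4) · 2^{1 − 6} = 211876 · 1/32 = 52969/8.
Numerically: E[X] ≈ 6621.1250.

E[X] = C(49,4)·2^(1−C(4,2)) = 52969/8 ≈ 6621.1250.


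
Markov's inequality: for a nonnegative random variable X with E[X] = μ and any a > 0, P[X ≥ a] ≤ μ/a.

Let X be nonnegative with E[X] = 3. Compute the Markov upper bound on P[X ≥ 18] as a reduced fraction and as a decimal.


μ = E[X] = 3, a = 18.
Markov: P[X ≥ 18] ≤ μ/a = (3)/18 = 1/6.
Numerically: ≈ 0.16667.
(Since a = 18 > μ = 3.00000, the bound 1/6 is < 1 and informative.)

P[X ≥ 18] ≤ 1/6 ≈ 0.16667.


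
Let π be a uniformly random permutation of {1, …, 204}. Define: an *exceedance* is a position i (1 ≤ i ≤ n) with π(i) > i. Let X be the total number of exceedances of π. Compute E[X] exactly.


Write X = Σ_{i=1}^{204} X_i, where X_i = 1_{π(i) > i}.
For each fixed i, π(i) is uniform over {1, …, 204} (marginal of a uniform permutation), so P[π(i) > i] = (n − i)/n. Summing: Σ_{i=1}^{204} (n − i)/n = (0 + 1 + … + 203)/204 = 204(204 − 1)/(2·204) = (204 − 1)/2.
Hence E[X] = Σ_{i=1}^{204} (204 − i)/204 = 203/2 ≈ 101.5000.

E[X] = 203/2 = 101.5000.


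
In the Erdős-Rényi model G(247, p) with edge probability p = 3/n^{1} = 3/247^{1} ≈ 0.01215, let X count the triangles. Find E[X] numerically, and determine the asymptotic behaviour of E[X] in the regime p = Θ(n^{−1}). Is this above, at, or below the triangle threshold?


Number of potential triangles: C(247, 3) = 2481115.
Each occurs with probability p³ ≈ (0.01215)³ ≈ 1.791731e-06.
By linearity: E[X] = C(247, 3)·p³ ≈ 2481115 · 1.791731e-06 ≈ 4.4455.
Here α = 1, so p = 3/n is exactly at the triangle threshold p ~ 1/n. Asymptotically E[X] → c³/6 = 3³/6 = 9/2 ≈ 4.5000, a bounded constant. In this regime the triangle count is asymptotically Poisson(c³/6).

E[X] ≈ 4.4455; in regime p = Θ(1/n^{1}) E[X] stays bounded (at the triangle threshold p ~ 1/n).


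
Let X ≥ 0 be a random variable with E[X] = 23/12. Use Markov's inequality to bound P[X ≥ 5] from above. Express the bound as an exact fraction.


μ = E[X] = 23/12, a = 5.
Markov: P[X ≥ 5] ≤ μ/a = (23/12)/5 = 23/60.
Numerically: ≈ 0.38333.
(Since a = 5 > μ = 1.91667, the bound 23/60 is < 1 and informative.)

P[X ≥ 5] ≤ 23/60 ≈ 0.38333.


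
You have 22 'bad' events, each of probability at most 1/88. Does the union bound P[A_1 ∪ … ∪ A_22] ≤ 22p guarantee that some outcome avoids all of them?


Union bound: P[∪_{i=1}^{22} A_i] ≤ Σ_i P[A_i] ≤ 22·p = 22·(1/88) = 1/4.
Numerically: 1/4 ≈ 0.250.
Is 1/4 < 1? YES.
Since P[∪ A_i] ≤ 1/4 < 1, the complement has P[∩ A_i^c] ≥ 1 − 1/4 = 3/4 > 0, so some outcome avoids every A_i.

22·p = 1/4 ≈ 0.250; existence CERTIFIED by the union bound.


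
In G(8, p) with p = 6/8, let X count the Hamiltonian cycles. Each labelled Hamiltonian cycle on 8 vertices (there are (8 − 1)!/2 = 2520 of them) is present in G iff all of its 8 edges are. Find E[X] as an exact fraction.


K_8 has (8 − 1)!/2 = 2520 labelled Hamiltonian cycles.
For each such Hamiltonian cycle H, let X_H = 1 if all 8 edges of H are present in G. Then P[X_H = 1] = p^{8} = (3/4)^{8} = 6561/65536.
Summing the indicators: E[X] = Σ_H E[X_H] = 2520 · p^{8} = 2520 · 6561/65536 = 2066715/8192.
Numerically: E[X] ≈ 252.3.

E[X] = 2520 · (3/4)^{8} = 2066715/8192 ≈ 252.3.


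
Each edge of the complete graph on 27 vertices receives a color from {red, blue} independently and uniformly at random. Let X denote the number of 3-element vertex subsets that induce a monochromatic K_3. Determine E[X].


Let X = Σ_S X_S over the C(27, 3) = 2925 subsets S of size 3, where X_S = 1 if the K_3 on S is monochromatic.
For a fixed S, the K_3 on S has C(3, 2) = 3 edges. P[all 3 edges red] = (1/2)^3, and likewise for blue, so P[monochromatic] = 2·(1/2)^3 = 2^{1 − 3} = 1/4.
By linearity of expectation: E[X] = C(27, 3) · 2^{1 − 3} = 2925 · 1/4 = 2925/4.
Numerically: E[X] ≈ 731.250000.

E[X] = C(27,3)·2^(1−C(3,2)) = 2925/4 ≈ 731.250000.


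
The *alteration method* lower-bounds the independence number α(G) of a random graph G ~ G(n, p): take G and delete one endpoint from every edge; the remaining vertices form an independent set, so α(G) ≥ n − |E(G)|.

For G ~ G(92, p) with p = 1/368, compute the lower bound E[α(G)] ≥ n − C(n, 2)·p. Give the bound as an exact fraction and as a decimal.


E[|E(G)|] = C(92, 2)·p = 4186 · (1/368) = 91/8.
E[α(G)] ≥ n − E[|E(G)|] = 92 − 91/8 = 645/8.
Numerically: ≈ 80.625.
(This is only a lower bound; the true E[α(G)] may be larger.)

E[α(G)] ≥ 645/8 ≈ 80.625.


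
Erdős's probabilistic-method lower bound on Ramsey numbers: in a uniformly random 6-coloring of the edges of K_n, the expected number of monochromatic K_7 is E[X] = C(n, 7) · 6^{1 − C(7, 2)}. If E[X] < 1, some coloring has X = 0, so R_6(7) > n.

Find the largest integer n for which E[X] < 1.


We need C(n, 7) · 6^{1 − 21} < 1, i.e. C(n, 7) < 6^{21 − 1} = 3656158440062976.
Check values of n near the boundary:
  n = 566: C(566, 7) = 3557206237959440; 3557206237959440 < 3656158440062976? YES
  n = 567: C(567, 7) = 3601671315933933; 3601671315933933 < 3656158440062976? YES
  n = 568: C(568, 7) = 3646611956239704; 3646611956239704 < 3656158440062976? YES
  n = 569: C(569, 7) = 3692032389858348; 3692032389858348 < 3656158440062976? NO
  n = 570: C(570, 7) = 3737936877831720; 3737936877831720 < 3656158440062976? NO
  n = 571: C(571, 7) = 3784329711421830; 3784329711421830 < 3656158440062976? NO
The largest n with C(n, 7) < 3656158440062976 is n = 568 (where E[X] = 16882462760369/16926659444736 ≈ 0.99739). Hence R_6(7) > 568, i.e. R_6(7) ≥ 569.

Largest n = 568; hence R_6(7) > 568.


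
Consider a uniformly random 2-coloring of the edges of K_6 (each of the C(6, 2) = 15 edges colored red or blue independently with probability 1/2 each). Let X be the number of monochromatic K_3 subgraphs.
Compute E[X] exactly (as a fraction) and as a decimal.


Let X = Σ_S X_S over the C(6, 3) = 20 subsets S of size 3, where X_S = 1 if the K_3 on S is monochromatic.
For a fixed S, the K_3 on S has C(3, 2) = 3 edges. P[all 3 edges red] = (1/2)^3, and likewise for blue, so P[monochromatic] = 2·(1/2)^3 = 2^{1 − 3} = 1/4.
By linearity: E[X] = C(6, 3) · 2^{1 − 3} = 20 · 1/4 = 5.
Numerically: E[X] ≈ 5.000000.

E[X] = C(6,3)·2^(1−C(3,2)) = 5 ≈ 5.000000.


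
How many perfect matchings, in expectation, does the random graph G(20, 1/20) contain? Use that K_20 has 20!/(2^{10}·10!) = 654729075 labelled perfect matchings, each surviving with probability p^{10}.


K_20 has 20!/(2^{10}·10!) = 654729075 labelled perfect matchings.
For each such perfect matching H, let X_H = 1 if all 10 edges of H are present in G. Then P[X_H = 1] = p^{10} = (1/20)^{10} = 1/10240000000000.
By linearity of expectation: E[X] = Σ_H E[X_H] = 654729075 · p^{10} = 654729075 · 1/10240000000000 = 26189163/409600000000.
Numerically: E[X] ≈ 6.39e-05.

E[X] = 654729075 · (1/20)^{10} = 26189163/409600000000 ≈ 6.39e-05.


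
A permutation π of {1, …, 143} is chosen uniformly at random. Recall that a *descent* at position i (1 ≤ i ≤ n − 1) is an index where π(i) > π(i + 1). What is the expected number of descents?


Write X = Σ X_I over i = 1, …, 142, with X_I the indicator of one descent.
There are 142 indicators.
For each fixed i, the pair (π(i), π(i+1)) is a uniformly random ordered pair of distinct values from {1, …, 143}; by symmetry P[π(i) > π(i+1)] = 1/2.
By linearity: E[X] = 142 · (1/2) = (143 − 1) · (1/2) = 71 ≈ 71.00000.

E[X] = 71 = 71.00000.


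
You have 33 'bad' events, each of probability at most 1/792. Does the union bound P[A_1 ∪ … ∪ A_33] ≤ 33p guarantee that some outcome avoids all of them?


Union bound: P[∪_{i=1}^{33} A_i] ≤ Σ_i P[A_i] ≤ 33·p = 33·(1/792) = 1/24.
Numerically: 1/24 ≈ 0.041667.
Is 1/24 < 1? YES.
Since P[∪ A_i] ≤ 1/24 < 1, the complement has P[∩ A_i^c] ≥ 1 − 1/24 = 23/24 > 0, so some outcome avoids every A_i.

33·p = 1/24 ≈ 0.041667; existence CERTIFIED by the union bound.


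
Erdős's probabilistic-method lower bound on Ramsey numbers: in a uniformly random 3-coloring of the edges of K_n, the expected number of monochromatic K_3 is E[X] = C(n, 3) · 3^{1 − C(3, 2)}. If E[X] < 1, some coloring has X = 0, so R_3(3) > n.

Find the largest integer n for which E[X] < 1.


We need C(n, 3) · 3^{1 − 3} < 1, i.e. C(n, 3) < 3^{3 − 1} = 9.
Check values of n near the boundary:
  n = 3: C(3, 3) = 1; 1 < 9? YES
  n = 4: C(4, 3) = 4; 4 < 9? YES
  n = 5: C(5, 3) = 10; 10 < 9? NO
  n = 6: C(6, 3) = 20; 20 < 9? NO
The largest n with C(n, 3) < 9 is n = 4 (where E[X] = 4/9 ≈ 0.4444). Hence R_3(3) > 4, i.e. R_3(3) ≥ 5.

Largest n = 4; hence R_3(3) > 4.


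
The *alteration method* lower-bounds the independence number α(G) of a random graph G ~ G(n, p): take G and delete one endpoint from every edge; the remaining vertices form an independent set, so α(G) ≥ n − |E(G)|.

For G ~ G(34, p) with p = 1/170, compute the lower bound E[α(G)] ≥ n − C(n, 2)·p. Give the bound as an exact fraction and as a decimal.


E[|E(G)|] = C(34, 2)·p = 561 · (1/170) = 33/10.
E[α(G)] ≥ n − E[|E(G)|] = 34 − 33/10 = 307/10.
Numerically: ≈ 30.7000.
(This is only a lower bound; the true E[α(G)] may be larger.)

E[α(G)] ≥ 307/10 ≈ 30.7000.


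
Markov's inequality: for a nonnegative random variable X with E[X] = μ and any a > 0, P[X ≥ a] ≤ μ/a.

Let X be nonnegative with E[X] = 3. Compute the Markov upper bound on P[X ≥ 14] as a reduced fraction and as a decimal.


μ = E[X] = 3, a = 14.
Markov: P[X ≥ 14] ≤ μ/a = (3)/14 = 3/14.
Numerically: ≈ 0.214.
(Since a = 14 > μ = 3.000, the bound 3/14 is < 1 and informative.)

P[X ≥ 14] ≤ 3/14 ≈ 0.214.


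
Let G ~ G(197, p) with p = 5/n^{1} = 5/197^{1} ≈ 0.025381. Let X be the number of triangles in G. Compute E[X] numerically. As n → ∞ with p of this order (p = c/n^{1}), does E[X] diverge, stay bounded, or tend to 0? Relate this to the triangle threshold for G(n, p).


Number of potential triangles: C(197, 3) = 1254890.
Each occurs with probability p³ ≈ (0.025381)³ ≈ 1.6349758e-05.
By linearity: E[X] = C(197, 3)·p³ ≈ 1254890 · 1.6349758e-05 ≈ 20.51715.
Here α = 1, so p = 5/n is exactly at the triangle threshold p ~ 1/n. Asymptotically E[X] → c³/6 = 5³/6 = 125/6 ≈ 20.83333, a bounded constant. In this regime the triangle count is asymptotically Poisson(c³/6).

E[X] ≈ 20.51715; in regime p = Θ(1/n^{1}) E[X] stays bounded (at the triangle threshold p ~ 1/n).


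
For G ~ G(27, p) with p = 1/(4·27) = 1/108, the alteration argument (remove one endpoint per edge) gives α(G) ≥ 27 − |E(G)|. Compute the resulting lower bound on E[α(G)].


E[|E(G)|] = C(27, 2)·p = 351 · (1/108) = 13/4.
E[α(G)] ≥ n − E[|E(G)|] = 27 − 13/4 = 95/4.
Numerically: ≈ 23.7500.
(This is only a lower bound; the true E[α(G)] may be larger.)

E[α(G)] ≥ 95/4 ≈ 23.7500.


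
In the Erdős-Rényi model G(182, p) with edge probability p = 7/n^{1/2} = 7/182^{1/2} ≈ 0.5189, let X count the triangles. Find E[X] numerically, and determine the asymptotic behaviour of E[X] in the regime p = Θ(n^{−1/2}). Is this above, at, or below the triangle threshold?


Number of potential triangles: C(182, 3) = 988260.
Each occurs with probability p³ ≈ (0.5189)³ ≈ 1.396970e-01.
By linearity: E[X] = C(182, 3)·p³ ≈ 988260 · 1.396970e-01 ≈ 138056.9440.
Since α = 1/2 < 1, p = c/n^{1/2} ≫ 1/n is above the triangle threshold p ~ 1/n. Asymptotically E[X] ~ (c³/6)·n^{3(1−α)} = (7³/6)·n^{1.5} → ∞; triangles are abundant w.h.p.

E[X] ≈ 138056.9440; in regime p = Θ(1/n^{1/2}) E[X] diverges (above the triangle threshold p ~ 1/n).


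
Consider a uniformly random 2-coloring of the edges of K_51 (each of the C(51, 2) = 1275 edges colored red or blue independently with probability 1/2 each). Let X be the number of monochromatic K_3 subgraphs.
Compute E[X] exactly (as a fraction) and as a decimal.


Let X = Σ_S X_S over the C(51, 3) = 20825 subsets S of size 3, where X_S = 1 if the K_3 on S is monochromatic.
For a fixed S, the K_3 on S has C(3, 2) = 3 edges. P[all 3 edges red] = (1/2)^3, and likewise for blue, so P[monochromatic] = 2·(1/2)^3 = 2^{1 − 3} = 1/4.
Summing: E[X] = C(51, 3) · 2^{1 − 3} = 20825 · 1/4 = 20825/4.
Numerically: E[X] ≈ 5206.2500.

E[X] = C(51,3)·2^(1−C(3,2)) = 20825/4 ≈ 5206.2500.
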